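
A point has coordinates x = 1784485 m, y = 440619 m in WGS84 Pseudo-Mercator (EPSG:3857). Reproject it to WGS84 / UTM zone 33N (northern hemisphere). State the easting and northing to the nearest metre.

Web Mercator inverse (R = 6378137 m) → φ = 3.95500325°, λ = 16.03030150°.
UTM 33N forward: E = 614381.701 m, N = 437224.596 m.

E 614382 m, N 437225 m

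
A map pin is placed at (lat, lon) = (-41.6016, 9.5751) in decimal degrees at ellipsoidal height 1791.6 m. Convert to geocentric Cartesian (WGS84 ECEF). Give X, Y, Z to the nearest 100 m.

X 4711300 m, Y 794700 m, Z -4213800 m

WGS84: a = 6378137 m, e² = 0.006694380; N(φ) = a/√(1−e²sin²φ) = 6387568.998 m.
X = (N+h)·cosφ·cosλ = 4711270.424 m; Y = (N+h)·cosφ·sinλ = 794745.872 m; Z = (N(1−e²)+h)·sinφ = -4213806.488 m.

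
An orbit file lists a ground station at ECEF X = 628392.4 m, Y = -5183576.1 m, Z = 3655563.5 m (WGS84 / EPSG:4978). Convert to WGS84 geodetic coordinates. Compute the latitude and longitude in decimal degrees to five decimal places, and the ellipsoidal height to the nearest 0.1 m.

lat 35.17660°, lon -83.08790°, h 2889.8 m

λ = atan2(Y, X) = -83.08789984°; p = √(X²+Y²) = 5221526.4 m.
Bowring's method on WGS84 (a = 6378137 m, b = 6356752.314 m) gives φ = 35.17660000°, h = 2889.761 m.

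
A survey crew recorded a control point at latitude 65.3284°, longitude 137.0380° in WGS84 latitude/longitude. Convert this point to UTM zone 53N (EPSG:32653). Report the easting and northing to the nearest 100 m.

E 594900 m, N 7246600 m

Zone 53 central meridian λ₀ = 6×53 − 183 = 135°; Δλ = +2.0380°.
Transverse Mercator on WGS84 with k₀ = 0.9996 gives E = 594910.773 m, N = 7246589.029 m.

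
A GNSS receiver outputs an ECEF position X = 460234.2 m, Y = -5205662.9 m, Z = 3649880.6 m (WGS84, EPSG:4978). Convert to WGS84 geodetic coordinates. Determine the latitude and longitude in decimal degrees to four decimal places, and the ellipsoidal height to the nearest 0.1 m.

λ = atan2(Y, X) = -84.94759965°; p = √(X²+Y²) = 5225968.0 m.
Bowring's method on WGS84 (a = 6378137 m, b = 6356752.314 m) gives φ = 35.11170007°, h = 3250.404 m.

lat 35.1117°, lon -84.9476°, h 3250.4 m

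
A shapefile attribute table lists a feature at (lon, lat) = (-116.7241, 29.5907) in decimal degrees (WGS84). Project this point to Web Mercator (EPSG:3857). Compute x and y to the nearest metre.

Web Mercator is spherical with R = a = 6378137 m.
x = R·λ = 6378137 × -2.037219861 = -12993667.375 m.
y = R·ln tan(π/4 + φ/2) = 6378137 × 0.541074282 = 3451045.898 m.

x -12993667 m, y 3451046 m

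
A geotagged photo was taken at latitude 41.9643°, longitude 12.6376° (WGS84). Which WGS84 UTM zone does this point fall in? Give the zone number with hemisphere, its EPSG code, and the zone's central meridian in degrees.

UTM zone = ⌊(λ + 180)/6⌋ + 1; 12.6376° ∈ [12°, 18°) → zone 33.
Hemisphere: N (φ ≥ 0).
Central meridian λ₀ = 6×33 − 183 = 15°.
EPSG code: 32633.

Zone 33N (EPSG:32633), central meridian 15°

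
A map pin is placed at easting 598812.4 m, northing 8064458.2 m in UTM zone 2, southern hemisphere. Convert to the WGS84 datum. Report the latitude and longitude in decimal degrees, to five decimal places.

Zone 2S: λ₀ = -171°, k₀ = 0.9996, false easting 500000 m, false northing 10000000 m.
Meridian distance M = (N − FN)/k₀ = -1936316.3 m.
Inverse transverse Mercator on WGS84 gives φ = -17.50390018°, λ = -170.06919970°.

lat -17.50390°, lon -170.06920°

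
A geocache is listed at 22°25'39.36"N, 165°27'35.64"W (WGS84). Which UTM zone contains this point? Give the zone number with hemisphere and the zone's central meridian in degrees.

Zone 3N, central meridian -165°

UTM zone = ⌊(λ + 180)/6⌋ + 1; -165.4599° ∈ [-168°, -162°) → zone 3.
Hemisphere: N (φ ≥ 0).
Central meridian λ₀ = 6×3 − 183 = -165°.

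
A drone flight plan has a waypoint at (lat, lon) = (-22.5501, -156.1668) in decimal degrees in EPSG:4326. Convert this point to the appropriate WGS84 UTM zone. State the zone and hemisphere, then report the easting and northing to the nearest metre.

Zone 4S: E 791388 m, N 7503518 m

Longitude -156.1668° lies in the 6° band [-162°, -156°), giving zone 4; latitude is south of the equator, so 4S.
Zone 4 central meridian λ₀ = 6×4 − 183 = -159°; Δλ = +2.8332°.
Transverse Mercator on WGS84 with k₀ = 0.9996 gives E = 791388.390 m, N = 7503518.269 m.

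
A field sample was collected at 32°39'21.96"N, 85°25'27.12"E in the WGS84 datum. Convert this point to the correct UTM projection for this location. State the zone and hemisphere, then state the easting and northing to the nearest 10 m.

Longitude 85.4242° lies in the 6° band [84°, 90°), giving zone 45; latitude is north of the equator, so 45N.
Zone 45 central meridian λ₀ = 6×45 − 183 = 87°; Δλ = -1.5758°.
Transverse Mercator on WGS84 with k₀ = 0.9996 gives E = 352219.067 m, N = 3614259.943 m.

Zone 45N: E 352220 m, N 3614260 m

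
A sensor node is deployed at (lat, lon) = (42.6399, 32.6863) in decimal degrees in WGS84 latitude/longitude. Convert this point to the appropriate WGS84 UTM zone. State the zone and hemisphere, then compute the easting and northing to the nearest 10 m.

Zone 36N: E 474280 m, N 4720880 m

Longitude 32.6863° lies in the 6° band [30°, 36°), giving zone 36; latitude is north of the equator, so 36N.
Zone 36 central meridian λ₀ = 6×36 − 183 = 33°; Δλ = -0.3137°.
Transverse Mercator on WGS84 with k₀ = 0.9996 gives E = 474282.011 m, N = 4720875.257 m.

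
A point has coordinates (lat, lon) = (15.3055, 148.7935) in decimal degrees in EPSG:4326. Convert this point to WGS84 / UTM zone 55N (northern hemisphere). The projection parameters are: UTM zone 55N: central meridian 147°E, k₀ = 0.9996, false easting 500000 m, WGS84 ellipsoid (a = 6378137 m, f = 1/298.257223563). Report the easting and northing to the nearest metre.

Zone 55 central meridian λ₀ = 6×55 − 183 = 147°; Δλ = +1.7935°.
Transverse Mercator on WGS84 with k₀ = 0.9996 gives E = 692565.415 m, N = 1692911.856 m.

E 692565 m, N 1692912 m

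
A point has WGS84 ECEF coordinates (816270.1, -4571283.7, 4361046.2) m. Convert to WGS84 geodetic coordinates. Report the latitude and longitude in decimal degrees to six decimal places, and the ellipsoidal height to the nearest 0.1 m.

λ = atan2(Y, X) = -79.87569955°; p = √(X²+Y²) = 4643590.4 m.
Bowring's method on WGS84 (a = 6378137 m, b = 6356752.314 m) gives φ = 43.39479999°, h = 2285.083 m.

lat 43.394800°, lon -79.875700°, h 2285.1 m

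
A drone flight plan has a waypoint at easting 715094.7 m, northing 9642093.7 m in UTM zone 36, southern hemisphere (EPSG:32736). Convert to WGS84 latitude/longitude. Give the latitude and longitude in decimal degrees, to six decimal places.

Zone 36S: λ₀ = 33°, k₀ = 0.9996, false easting 500000 m, false northing 10000000 m.
Meridian distance M = (N − FN)/k₀ = -358049.5 m.
Inverse transverse Mercator on WGS84 gives φ = -3.23619976°, λ = 34.93570015°.

lat -3.236200°, lon 34.935700°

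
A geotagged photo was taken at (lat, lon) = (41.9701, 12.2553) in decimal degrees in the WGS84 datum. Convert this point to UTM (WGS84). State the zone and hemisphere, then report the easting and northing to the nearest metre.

Zone 33N: E 272575 m, N 4650101 m

Longitude 12.2553° lies in the 6° band [12°, 18°), giving zone 33; latitude is north of the equator, so 33N.
Zone 33 central meridian λ₀ = 6×33 − 183 = 15°; Δλ = -2.7447°.
Transverse Mercator on WGS84 with k₀ = 0.9996 gives E = 272574.760 m, N = 4650100.787 m.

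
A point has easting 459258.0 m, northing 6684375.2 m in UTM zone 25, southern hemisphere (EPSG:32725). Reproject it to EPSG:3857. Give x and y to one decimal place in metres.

x -3720553.5 m, y -3499797.0 m

Unproject from UTM 25S (λ₀ = -33°) → φ = -29.97080027°, λ = -33.42230039°.
Web Mercator (R = 6378137 m): x = -3720553.460 m, y = -3499797.042 m.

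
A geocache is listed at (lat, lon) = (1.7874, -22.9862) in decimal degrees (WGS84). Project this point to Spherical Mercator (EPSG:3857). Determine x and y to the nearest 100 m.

x -2558800 m, y 199000 m

Web Mercator is spherical with R = a = 6378137 m.
x = R·λ = 6378137 × -0.401184873 = -2558812.079 m.
y = R·ln tan(π/4 + φ/2) = 6378137 × 0.031201076 = 199004.739 m.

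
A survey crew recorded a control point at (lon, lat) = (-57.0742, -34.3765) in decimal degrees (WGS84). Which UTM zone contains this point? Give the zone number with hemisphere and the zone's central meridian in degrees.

UTM zone = ⌊(λ + 180)/6⌋ + 1; -57.0742° ∈ [-60°, -54°) → zone 21.
Hemisphere: S (φ < 0).
Central meridian λ₀ = 6×21 − 183 = -57°.

Zone 21S, central meridian -57°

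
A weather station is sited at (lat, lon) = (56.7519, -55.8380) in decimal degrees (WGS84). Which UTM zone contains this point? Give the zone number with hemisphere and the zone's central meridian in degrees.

UTM zone = ⌊(λ + 180)/6⌋ + 1; -55.8380° ∈ [-60°, -54°) → zone 21.
Hemisphere: N (φ ≥ 0).
Central meridian λ₀ = 6×21 − 183 = -57°.

Zone 21N, central meridian -57°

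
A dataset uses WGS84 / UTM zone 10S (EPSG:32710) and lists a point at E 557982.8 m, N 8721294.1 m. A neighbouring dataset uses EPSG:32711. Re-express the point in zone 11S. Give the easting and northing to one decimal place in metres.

UTM 10S → geographic: φ = -11.56679986°, λ = -122.46820027°.
UTM 11S (λ₀ = -117°) forward: E = -97036.448 m, N = 8715622.628 m.

E -97036.4 m, N 8715622.6 m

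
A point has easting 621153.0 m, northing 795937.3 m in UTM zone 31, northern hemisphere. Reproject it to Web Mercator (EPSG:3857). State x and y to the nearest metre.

x 456109 m, y 803551 m

Unproject from UTM 31N (λ₀ = 3°) → φ = 7.19939961°, λ = 4.09730039°.
Web Mercator (R = 6378137 m): x = 456109.393 m, y = 803550.798 m.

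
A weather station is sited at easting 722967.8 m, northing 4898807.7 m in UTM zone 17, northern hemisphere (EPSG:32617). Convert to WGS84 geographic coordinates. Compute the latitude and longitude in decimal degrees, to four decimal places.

lat 44.2084°, lon -78.2092°

Zone 17N: λ₀ = -81°, k₀ = 0.9996, false easting 500000 m.
Meridian distance M = (N − FN)/k₀ = 4900768.0 m.
Inverse transverse Mercator on WGS84 gives φ = 44.20840037°, λ = -78.20919997°.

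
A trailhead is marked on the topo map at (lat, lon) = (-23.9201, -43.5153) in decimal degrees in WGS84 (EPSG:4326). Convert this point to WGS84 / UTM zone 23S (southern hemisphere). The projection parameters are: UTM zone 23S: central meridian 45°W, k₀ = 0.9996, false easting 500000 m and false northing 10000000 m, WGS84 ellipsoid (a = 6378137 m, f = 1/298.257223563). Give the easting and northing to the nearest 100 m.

Zone 23 central meridian λ₀ = 6×23 − 183 = -45°; Δλ = +1.4847°.
Transverse Mercator on WGS84 with k₀ = 0.9996 gives E = 651114.951 m, N = 7353825.477 m.

E 651100 m, N 7353800 m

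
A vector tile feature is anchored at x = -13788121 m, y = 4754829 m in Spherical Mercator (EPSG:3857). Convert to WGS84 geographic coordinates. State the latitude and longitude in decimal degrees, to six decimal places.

lat 39.231100°, lon -123.860798°

R = 6378137 m. λ = x/R = -123.86079834°.
φ = 2·arctan(exp(y/R)) − 90° = 2·arctan(2.10747) − 90° = 39.23110046°.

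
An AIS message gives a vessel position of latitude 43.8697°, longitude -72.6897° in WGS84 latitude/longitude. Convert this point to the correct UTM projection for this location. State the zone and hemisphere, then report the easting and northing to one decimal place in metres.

Longitude -72.6897° lies in the 6° band [-78°, -72°), giving zone 18; latitude is north of the equator, so 18N.
Zone 18 central meridian λ₀ = 6×18 − 183 = -75°; Δλ = +2.3103°.
Transverse Mercator on WGS84 with k₀ = 0.9996 gives E = 685633.197 m, N = 4859995.281 m.

Zone 18N: E 685633.2 m, N 4859995.3 m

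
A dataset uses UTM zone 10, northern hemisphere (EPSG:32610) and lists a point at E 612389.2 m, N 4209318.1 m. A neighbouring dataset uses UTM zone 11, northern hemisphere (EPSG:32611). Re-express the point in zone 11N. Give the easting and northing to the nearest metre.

UTM 10N → geographic: φ = 38.02459957°, λ = -121.71949992°.
UTM 11N (λ₀ = -117°) forward: E = 85665.176 m, N = 4219069.604 m.

E 85665 m, N 4219070 m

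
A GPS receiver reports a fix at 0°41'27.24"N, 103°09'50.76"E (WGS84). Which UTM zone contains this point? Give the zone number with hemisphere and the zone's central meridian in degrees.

UTM zone = ⌊(λ + 180)/6⌋ + 1; 103.1641° ∈ [102°, 108°) → zone 48.
Hemisphere: N (φ ≥ 0).
Central meridian λ₀ = 6×48 − 183 = 105°.

Zone 48N, central meridian 105°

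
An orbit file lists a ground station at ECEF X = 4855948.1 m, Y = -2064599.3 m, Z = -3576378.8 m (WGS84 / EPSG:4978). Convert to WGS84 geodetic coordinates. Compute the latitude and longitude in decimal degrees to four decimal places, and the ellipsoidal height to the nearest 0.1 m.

λ = atan2(Y, X) = -23.03370010°; p = √(X²+Y²) = 5276627.9 m.
Bowring's method on WGS84 (a = 6378137 m, b = 6356752.314 m) gives φ = -34.30740003°, h = 3042.172 m.

lat -34.3074°, lon -23.0337°, h 3042.2 m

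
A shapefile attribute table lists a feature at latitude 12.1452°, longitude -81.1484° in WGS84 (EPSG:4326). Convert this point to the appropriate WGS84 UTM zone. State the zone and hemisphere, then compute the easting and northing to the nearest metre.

Longitude -81.1484° lies in the 6° band [-84°, -78°), giving zone 17; latitude is north of the equator, so 17N.
Zone 17 central meridian λ₀ = 6×17 − 183 = -81°; Δλ = -0.1484°.
Transverse Mercator on WGS84 with k₀ = 0.9996 gives E = 483853.992 m, N = 1342614.050 m.

Zone 17N: E 483854 m, N 1342614 m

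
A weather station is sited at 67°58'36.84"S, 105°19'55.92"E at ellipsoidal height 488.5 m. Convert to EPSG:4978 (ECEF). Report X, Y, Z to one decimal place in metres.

X -634270.7 m, Y 2313394.3 m, Z -5890580.2 m

WGS84: a = 6378137 m, e² = 0.006694380; N(φ) = a/√(1−e²sin²φ) = 6396563.516 m.
X = (N+h)·cosφ·cosλ = -634270.704 m; Y = (N+h)·cosφ·sinλ = 2313394.317 m; Z = (N(1−e²)+h)·sinφ = -5890580.219 m.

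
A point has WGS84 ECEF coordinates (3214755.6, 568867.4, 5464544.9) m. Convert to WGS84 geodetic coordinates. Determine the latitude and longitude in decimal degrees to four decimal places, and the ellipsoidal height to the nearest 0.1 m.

lat 59.3136°, lon 10.0349°, h 3137.6 m

λ = atan2(Y, X) = 10.03489967°; p = √(X²+Y²) = 3264699.6 m.
Bowring's method on WGS84 (a = 6378137 m, b = 6356752.314 m) gives φ = 59.31359988°, h = 3137.556 m.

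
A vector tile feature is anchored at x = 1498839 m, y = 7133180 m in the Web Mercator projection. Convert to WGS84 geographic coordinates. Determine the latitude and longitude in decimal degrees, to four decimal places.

R = 6378137 m. λ = x/R = 13.46429982°.
φ = 2·arctan(exp(y/R)) − 90° = 2·arctan(3.05989) − 90° = 53.80430088°.

lat 53.8043°, lon 13.4643°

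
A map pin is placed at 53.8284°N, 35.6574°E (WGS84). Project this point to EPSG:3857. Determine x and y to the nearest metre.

x 3969364 m, y 7137724 m

Web Mercator is spherical with R = a = 6378137 m.
x = R·λ = 6378137 × 0.622339033 = 3969363.611 m.
y = R·ln tan(π/4 + φ/2) = 6378137 × 1.119092309 = 7137724.061 m.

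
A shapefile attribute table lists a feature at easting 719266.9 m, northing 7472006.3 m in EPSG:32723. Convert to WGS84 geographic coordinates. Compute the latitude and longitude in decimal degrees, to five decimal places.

Zone 23S: λ₀ = -45°, k₀ = 0.9996, false easting 500000 m, false northing 10000000 m.
Meridian distance M = (N − FN)/k₀ = -2529005.3 m.
Inverse transverse Mercator on WGS84 gives φ = -22.84540022°, λ = -42.86319970°.

lat -22.84540°, lon -42.86320°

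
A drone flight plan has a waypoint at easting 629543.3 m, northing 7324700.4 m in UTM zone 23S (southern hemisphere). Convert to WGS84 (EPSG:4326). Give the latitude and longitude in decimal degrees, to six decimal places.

Zone 23S: λ₀ = -45°, k₀ = 0.9996, false easting 500000 m, false northing 10000000 m.
Meridian distance M = (N − FN)/k₀ = -2676370.1 m.
Inverse transverse Mercator on WGS84 gives φ = -24.18499988°, λ = -43.72460043°.

lat -24.185000°, lon -43.724600°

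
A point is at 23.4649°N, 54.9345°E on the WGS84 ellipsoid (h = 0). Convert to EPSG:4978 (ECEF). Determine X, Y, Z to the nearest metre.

X 3363081 m, Y 4791310 m, Z 2524031 m

WGS84: a = 6378137 m, e² = 0.006694380; N(φ) = a/√(1−e²sin²φ) = 6381524.620 m.
X = (N+h)·cosφ·cosλ = 3363080.867 m; Y = (N+h)·cosφ·sinλ = 4791310.079 m; Z = (N(1−e²)+h)·sinφ = 2524030.682 m.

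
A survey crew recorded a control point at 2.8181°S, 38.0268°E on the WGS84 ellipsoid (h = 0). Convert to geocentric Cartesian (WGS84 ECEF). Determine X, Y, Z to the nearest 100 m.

WGS84: a = 6378137 m, e² = 0.006694380; N(φ) = a/√(1−e²sin²φ) = 6378188.606 m.
X = (N+h)·cosφ·cosλ = 5018167.863 m; Y = (N+h)·cosφ·sinλ = 3924403.816 m; Z = (N(1−e²)+h)·sinφ = -311486.262 m.

X 5018200 m, Y 3924400 m, Z -311500 m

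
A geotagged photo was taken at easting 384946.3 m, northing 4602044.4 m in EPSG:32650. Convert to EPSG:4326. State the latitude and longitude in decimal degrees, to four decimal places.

lat 41.5618°, lon 115.6202°

Zone 50N: λ₀ = 117°, k₀ = 0.9996, false easting 500000 m.
Meridian distance M = (N − FN)/k₀ = 4603886.0 m.
Inverse transverse Mercator on WGS84 gives φ = 41.56179976°, λ = 115.62020042°.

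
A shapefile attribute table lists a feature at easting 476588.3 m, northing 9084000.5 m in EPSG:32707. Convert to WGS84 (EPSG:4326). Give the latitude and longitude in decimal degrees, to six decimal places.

lat -8.286700°, lon -141.212600°

Zone 7S: λ₀ = -141°, k₀ = 0.9996, false easting 500000 m, false northing 10000000 m.
Meridian distance M = (N − FN)/k₀ = -916366.0 m.
Inverse transverse Mercator on WGS84 gives φ = -8.28670034°, λ = -141.21259964°.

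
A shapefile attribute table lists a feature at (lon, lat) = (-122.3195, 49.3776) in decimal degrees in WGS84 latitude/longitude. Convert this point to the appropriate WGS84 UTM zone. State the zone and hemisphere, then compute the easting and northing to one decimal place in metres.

Zone 10N: E 549396.0 m, N 5469655.8 m

Longitude -122.3195° lies in the 6° band [-126°, -120°), giving zone 10; latitude is north of the equator, so 10N.
Zone 10 central meridian λ₀ = 6×10 − 183 = -123°; Δλ = +0.6805°.
Transverse Mercator on WGS84 with k₀ = 0.9996 gives E = 549395.967 m, N = 5469655.814 m.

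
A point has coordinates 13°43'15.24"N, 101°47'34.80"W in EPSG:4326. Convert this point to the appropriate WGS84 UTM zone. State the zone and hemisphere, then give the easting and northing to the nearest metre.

Zone 14N: E 197914 m, N 1518607 m

Longitude -101.7930° lies in the 6° band [-102°, -96°), giving zone 14; latitude is north of the equator, so 14N.
Zone 14 central meridian λ₀ = 6×14 − 183 = -99°; Δλ = -2.7930°.
Transverse Mercator on WGS84 with k₀ = 0.9996 gives E = 197914.394 m, N = 1518607.021 m.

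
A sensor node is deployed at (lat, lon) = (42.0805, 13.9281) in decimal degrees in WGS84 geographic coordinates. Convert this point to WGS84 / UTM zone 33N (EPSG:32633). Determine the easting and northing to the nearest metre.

E 411339 m, N 4659270 m

Zone 33 central meridian λ₀ = 6×33 − 183 = 15°; Δλ = -1.0719°.
Transverse Mercator on WGS84 with k₀ = 0.9996 gives E = 411339.229 m, N = 4659269.948 m.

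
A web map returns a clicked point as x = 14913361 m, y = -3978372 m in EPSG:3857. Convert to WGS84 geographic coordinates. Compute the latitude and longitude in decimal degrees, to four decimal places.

R = 6378137 m. λ = x/R = 133.96900124°.
φ = 2·arctan(exp(y/R)) − 90° = 2·arctan(0.53593) − 90° = -33.62360008°.

lat -33.6236°, lon 133.9690°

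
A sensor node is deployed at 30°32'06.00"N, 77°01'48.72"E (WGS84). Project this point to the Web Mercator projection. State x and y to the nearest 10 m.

Web Mercator is spherical with R = a = 6378137 m.
x = R·λ = 6378137 × 1.344430613 = 8574962.640 m.
y = R·ln tan(π/4 + φ/2) = 6378137 × 0.560117500 = 3572506.148 m.

x 8574960 m, y 3572510 m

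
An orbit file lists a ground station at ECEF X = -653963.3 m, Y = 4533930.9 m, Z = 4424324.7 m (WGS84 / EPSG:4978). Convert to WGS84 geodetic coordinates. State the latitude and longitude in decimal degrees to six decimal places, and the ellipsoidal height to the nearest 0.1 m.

lat 44.196500°, lon 98.207600°, h 793.4 m

λ = atan2(Y, X) = 98.20759967°; p = √(X²+Y²) = 4580851.2 m.
Bowring's method on WGS84 (a = 6378137 m, b = 6356752.314 m) gives φ = 44.19650005°, h = 793.414 m.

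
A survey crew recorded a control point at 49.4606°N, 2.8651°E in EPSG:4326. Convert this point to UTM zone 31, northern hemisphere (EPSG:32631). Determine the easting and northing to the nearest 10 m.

E 490220 m, N 5478670 m

Zone 31 central meridian λ₀ = 6×31 − 183 = 3°; Δλ = -0.1349°.
Transverse Mercator on WGS84 with k₀ = 0.9996 gives E = 490224.379 m, N = 5478669.296 m.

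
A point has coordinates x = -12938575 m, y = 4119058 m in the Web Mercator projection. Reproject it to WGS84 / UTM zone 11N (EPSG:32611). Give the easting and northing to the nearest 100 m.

Web Mercator inverse (R = 6378137 m) → φ = 34.66950202°, λ = -116.22919677°.
UTM 11N forward: E = 570619.466 m, N = 3836663.316 m.

E 570600 m, N 3836700 m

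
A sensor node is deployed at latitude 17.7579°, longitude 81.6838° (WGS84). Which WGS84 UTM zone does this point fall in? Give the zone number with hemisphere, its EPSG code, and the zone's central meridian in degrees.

Zone 44N (EPSG:32644), central meridian 81°

UTM zone = ⌊(λ + 180)/6⌋ + 1; 81.6838° ∈ [78°, 84°) → zone 44.
Hemisphere: N (φ ≥ 0).
Central meridian λ₀ = 6×44 − 183 = 81°.
EPSG code: 32644.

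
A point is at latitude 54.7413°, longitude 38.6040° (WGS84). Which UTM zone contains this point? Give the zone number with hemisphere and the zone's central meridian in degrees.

Zone 37N, central meridian 39°

UTM zone = ⌊(λ + 180)/6⌋ + 1; 38.6040° ∈ [36°, 42°) → zone 37.
Hemisphere: N (φ ≥ 0).
Central meridian λ₀ = 6×37 − 183 = 39°.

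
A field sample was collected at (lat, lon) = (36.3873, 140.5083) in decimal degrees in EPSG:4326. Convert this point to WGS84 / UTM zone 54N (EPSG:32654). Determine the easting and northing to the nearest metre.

E 455902 m, N 4027019 m

Zone 54 central meridian λ₀ = 6×54 − 183 = 141°; Δλ = -0.4917°.
Transverse Mercator on WGS84 with k₀ = 0.9996 gives E = 455901.787 m, N = 4027019.331 m.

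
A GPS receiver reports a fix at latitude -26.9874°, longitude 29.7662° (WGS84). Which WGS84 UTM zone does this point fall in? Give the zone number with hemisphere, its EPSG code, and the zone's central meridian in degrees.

Zone 35S (EPSG:32735), central meridian 27°

UTM zone = ⌊(λ + 180)/6⌋ + 1; 29.7662° ∈ [24°, 30°) → zone 35.
Hemisphere: S (φ < 0).
Central meridian λ₀ = 6×35 − 183 = 27°.
EPSG code: 32735.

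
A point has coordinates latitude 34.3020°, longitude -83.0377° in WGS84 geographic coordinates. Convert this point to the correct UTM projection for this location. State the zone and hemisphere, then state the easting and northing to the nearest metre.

Longitude -83.0377° lies in the 6° band [-84°, -78°), giving zone 17; latitude is north of the equator, so 17N.
Zone 17 central meridian λ₀ = 6×17 − 183 = -81°; Δλ = -2.0377°.
Transverse Mercator on WGS84 with k₀ = 0.9996 gives E = 312476.832 m, N = 3797521.661 m.

Zone 17N: E 312477 m, N 3797522 m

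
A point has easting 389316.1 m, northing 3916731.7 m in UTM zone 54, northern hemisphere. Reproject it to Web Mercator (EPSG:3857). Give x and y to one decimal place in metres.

Unproject from UTM 54N (λ₀ = 141°) → φ = 35.38779963°, λ = 139.78130045°.
Web Mercator (R = 6378137 m): x = 15560383.189 m, y = 4216707.247 m.

x 15560383.2 m, y 4216707.2 m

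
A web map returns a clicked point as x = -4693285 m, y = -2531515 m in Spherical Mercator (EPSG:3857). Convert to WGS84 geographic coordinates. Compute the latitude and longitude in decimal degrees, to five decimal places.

R = 6378137 m. λ = x/R = -42.16049648°.
φ = 2·arctan(exp(y/R)) − 90° = 2·arctan(0.67240) − 90° = -22.16639751°.

lat -22.16640°, lon -42.16050°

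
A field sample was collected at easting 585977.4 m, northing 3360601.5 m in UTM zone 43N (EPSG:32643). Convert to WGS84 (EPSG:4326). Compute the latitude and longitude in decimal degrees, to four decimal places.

Zone 43N: λ₀ = 75°, k₀ = 0.9996, false easting 500000 m.
Meridian distance M = (N − FN)/k₀ = 3361946.3 m.
Inverse transverse Mercator on WGS84 gives φ = 30.37430002°, λ = 75.89479995°.

lat 30.3743°, lon 75.8948°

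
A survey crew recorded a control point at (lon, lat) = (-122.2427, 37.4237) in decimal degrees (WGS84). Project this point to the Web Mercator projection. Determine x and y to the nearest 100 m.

x -13608000 m, y 4498300 m

Web Mercator is spherical with R = a = 6378137 m.
x = R·λ = 6378137 × -2.133537602 = -13607995.117 m.
y = R·ln tan(π/4 + φ/2) = 6378137 × 0.705273469 = 4498330.810 m.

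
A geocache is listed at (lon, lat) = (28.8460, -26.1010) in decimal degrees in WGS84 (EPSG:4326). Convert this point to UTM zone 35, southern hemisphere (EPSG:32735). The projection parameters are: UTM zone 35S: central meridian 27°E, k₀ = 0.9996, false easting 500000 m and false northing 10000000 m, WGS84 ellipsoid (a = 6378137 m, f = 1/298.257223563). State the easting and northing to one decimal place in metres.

Zone 35 central meridian λ₀ = 6×35 − 183 = 27°; Δλ = +1.8460°.
Transverse Mercator on WGS84 with k₀ = 0.9996 gives E = 684604.825 m, N = 7111822.303 m.

E 684604.8 m, N 7111822.3 m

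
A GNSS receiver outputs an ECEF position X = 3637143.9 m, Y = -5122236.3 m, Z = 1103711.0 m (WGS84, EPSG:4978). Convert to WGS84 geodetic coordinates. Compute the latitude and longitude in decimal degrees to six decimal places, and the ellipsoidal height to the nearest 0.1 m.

lat 10.030300°, lon -54.622600°, h 930.9 m

λ = atan2(Y, X) = -54.62259980°; p = √(X²+Y²) = 6282206.7 m.
Bowring's method on WGS84 (a = 6378137 m, b = 6356752.314 m) gives φ = 10.03029974°, h = 930.889 m.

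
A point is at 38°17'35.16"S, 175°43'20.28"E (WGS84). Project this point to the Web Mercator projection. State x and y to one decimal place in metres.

Web Mercator is spherical with R = a = 6378137 m.
x = R·λ = 6378137 × 3.066932704 = 19561316.957 m.
y = R·ln tan(π/4 + φ/2) = 6378137 × -0.724492772 = -4620914.158 m.

x 19561317.0 m, y -4620914.2 m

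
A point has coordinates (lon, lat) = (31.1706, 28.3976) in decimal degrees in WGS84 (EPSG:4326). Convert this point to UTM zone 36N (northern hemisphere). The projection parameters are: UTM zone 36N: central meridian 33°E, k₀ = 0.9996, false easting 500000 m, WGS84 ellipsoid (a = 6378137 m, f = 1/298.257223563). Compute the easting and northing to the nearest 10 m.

Zone 36 central meridian λ₀ = 6×36 − 183 = 33°; Δλ = -1.8294°.
Transverse Mercator on WGS84 with k₀ = 0.9996 gives E = 320776.513 m, N = 3142608.895 m.

E 320780 m, N 3142610 m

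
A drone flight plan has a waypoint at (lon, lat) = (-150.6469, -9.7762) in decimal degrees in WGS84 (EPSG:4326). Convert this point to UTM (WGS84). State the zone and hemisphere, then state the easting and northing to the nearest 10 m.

Zone 5S: E 758130 m, N 8918430 m

Longitude -150.6469° lies in the 6° band [-156°, -150°), giving zone 5; latitude is south of the equator, so 5S.
Zone 5 central meridian λ₀ = 6×5 − 183 = -153°; Δλ = +2.3531°.
Transverse Mercator on WGS84 with k₀ = 0.9996 gives E = 758132.550 m, N = 8918431.028 m.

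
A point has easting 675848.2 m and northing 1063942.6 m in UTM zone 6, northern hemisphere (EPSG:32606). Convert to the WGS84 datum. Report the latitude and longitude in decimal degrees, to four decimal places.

Zone 6N: λ₀ = -147°, k₀ = 0.9996, false easting 500000 m.
Meridian distance M = (N − FN)/k₀ = 1064368.3 m.
Inverse transverse Mercator on WGS84 gives φ = 9.62120014°, λ = -145.39749987°.

lat 9.6212°, lon -145.3975°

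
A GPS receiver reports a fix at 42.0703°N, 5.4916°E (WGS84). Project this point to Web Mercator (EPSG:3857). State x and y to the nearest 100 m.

Web Mercator is spherical with R = a = 6378137 m.
x = R·λ = 6378137 × 0.095846501 = 611322.116 m.
y = R·ln tan(π/4 + φ/2) = 6378137 × 0.810819189 = 5171515.867 m.

x 611300 m, y 5171500 m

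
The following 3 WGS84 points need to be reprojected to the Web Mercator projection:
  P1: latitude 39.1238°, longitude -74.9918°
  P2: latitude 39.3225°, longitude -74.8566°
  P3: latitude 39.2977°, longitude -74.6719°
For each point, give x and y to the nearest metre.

P1: x -8348049 m, y 4739420 m; P2: x -8332999 m, y 4767973 m; P3: x -8312438 m, y 4764405 m

Web Mercator: x = R·λ, y = R·ln tan(π/4+φ/2), R = 6378137 m.
P1 (39.1238°, -74.9918°) → (-8348048.990, 4739420.406) m.
P2 (39.3225°, -74.8566°) → (-8332998.595, 4767972.776) m.
P3 (39.2977°, -74.6719°) → (-8312437.885, 4764404.699) m.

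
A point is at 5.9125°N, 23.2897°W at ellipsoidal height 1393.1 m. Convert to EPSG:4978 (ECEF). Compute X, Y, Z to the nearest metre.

WGS84: a = 6378137 m, e² = 0.006694380; N(φ) = a/√(1−e²sin²φ) = 6378363.544 m.
X = (N+h)·cosφ·cosλ = 5828745.343 m; Y = (N+h)·cosφ·sinλ = -2509012.254 m; Z = (N(1−e²)+h)·sinφ = 652777.404 m.

X 5828745 m, Y -2509012 m, Z 652777 m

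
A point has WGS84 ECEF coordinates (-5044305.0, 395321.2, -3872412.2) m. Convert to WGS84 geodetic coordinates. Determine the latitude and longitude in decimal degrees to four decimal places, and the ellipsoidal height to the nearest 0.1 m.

lat -37.6139°, lon 175.5189°, h 1354.3 m

λ = atan2(Y, X) = 175.51889999°; p = √(X²+Y²) = 5059771.9 m.
Bowring's method on WGS84 (a = 6378137 m, b = 6356752.314 m) gives φ = -37.61389969°, h = 1354.287 m.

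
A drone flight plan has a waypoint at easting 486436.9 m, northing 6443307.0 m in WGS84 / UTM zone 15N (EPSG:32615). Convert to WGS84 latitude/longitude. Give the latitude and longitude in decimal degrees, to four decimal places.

Zone 15N: λ₀ = -93°, k₀ = 0.9996, false easting 500000 m.
Meridian distance M = (N − FN)/k₀ = 6445885.4 m.
Inverse transverse Mercator on WGS84 gives φ = 58.13090034°, λ = -93.23029963°.

lat 58.1309°, lon -93.2303°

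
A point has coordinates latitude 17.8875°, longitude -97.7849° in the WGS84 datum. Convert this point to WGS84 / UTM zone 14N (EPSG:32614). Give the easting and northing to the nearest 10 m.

Zone 14 central meridian λ₀ = 6×14 − 183 = -99°; Δλ = +1.2151°.
Transverse Mercator on WGS84 with k₀ = 0.9996 gives E = 628722.874 m, N = 1978158.337 m.

E 628720 m, N 1978160 m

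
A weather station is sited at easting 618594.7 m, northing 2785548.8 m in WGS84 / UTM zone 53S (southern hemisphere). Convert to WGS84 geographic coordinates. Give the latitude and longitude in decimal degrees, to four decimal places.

Zone 53S: λ₀ = 135°, k₀ = 0.9996, false easting 500000 m, false northing 10000000 m.
Meridian distance M = (N − FN)/k₀ = -7217338.1 m.
Inverse transverse Mercator on WGS84 gives φ = -65.03259989°, λ = 137.51849984°.

lat -65.0326°, lon 137.5185°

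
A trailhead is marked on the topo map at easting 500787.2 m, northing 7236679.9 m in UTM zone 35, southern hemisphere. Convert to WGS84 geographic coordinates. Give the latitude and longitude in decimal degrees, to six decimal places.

lat -24.985300°, lon 27.007800°

Zone 35S: λ₀ = 27°, k₀ = 0.9996, false easting 500000 m, false northing 10000000 m.
Meridian distance M = (N − FN)/k₀ = -2764425.9 m.
Inverse transverse Mercator on WGS84 gives φ = -24.98530035°, λ = 27.00780011°.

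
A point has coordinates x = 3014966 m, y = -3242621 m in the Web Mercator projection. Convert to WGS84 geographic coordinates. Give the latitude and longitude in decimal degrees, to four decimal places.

R = 6378137 m. λ = x/R = 27.08390039°.
φ = 2·arctan(exp(y/R)) − 90° = 2·arctan(0.60146) − 90° = -27.94960010°.

lat -27.9496°, lon 27.0839°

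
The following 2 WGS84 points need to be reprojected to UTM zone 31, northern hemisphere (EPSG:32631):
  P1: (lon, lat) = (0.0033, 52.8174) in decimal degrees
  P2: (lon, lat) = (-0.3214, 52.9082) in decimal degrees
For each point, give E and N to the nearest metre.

P1: E 298068 m, N 5856167 m; P2: E 276661 m, N 5867225 m

UTM zone 31N: λ₀ = 3°, k₀ = 0.9996.
P1 (52.8174°, 0.0033°) → (298067.682, 5856167.017) m.
P2 (52.9082°, -0.3214°) → (276661.175, 5867224.764) m.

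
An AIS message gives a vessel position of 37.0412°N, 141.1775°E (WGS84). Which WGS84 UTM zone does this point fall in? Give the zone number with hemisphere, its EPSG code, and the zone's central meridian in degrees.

Zone 54N (EPSG:32654), central meridian 141°

UTM zone = ⌊(λ + 180)/6⌋ + 1; 141.1775° ∈ [138°, 144°) → zone 54.
Hemisphere: N (φ ≥ 0).
Central meridian λ₀ = 6×54 − 183 = 141°.
EPSG code: 32654.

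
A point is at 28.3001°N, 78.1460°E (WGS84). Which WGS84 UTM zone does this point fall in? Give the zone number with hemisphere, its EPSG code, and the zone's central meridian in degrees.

Zone 44N (EPSG:32644), central meridian 81°

UTM zone = ⌊(λ + 180)/6⌋ + 1; 78.1460° ∈ [78°, 84°) → zone 44.
Hemisphere: N (φ ≥ 0).
Central meridian λ₀ = 6×44 − 183 = 81°.
EPSG code: 32644.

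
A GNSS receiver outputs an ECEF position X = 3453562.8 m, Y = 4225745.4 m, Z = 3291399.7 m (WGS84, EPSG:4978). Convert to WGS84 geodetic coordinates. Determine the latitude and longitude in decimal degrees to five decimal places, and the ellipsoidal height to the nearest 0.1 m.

λ = atan2(Y, X) = 50.74200011°; p = √(X²+Y²) = 5457473.8 m.
Bowring's method on WGS84 (a = 6378137 m, b = 6356752.314 m) gives φ = 31.26459993°, h = 760.592 m.

lat 31.26460°, lon 50.74200°, h 760.6 m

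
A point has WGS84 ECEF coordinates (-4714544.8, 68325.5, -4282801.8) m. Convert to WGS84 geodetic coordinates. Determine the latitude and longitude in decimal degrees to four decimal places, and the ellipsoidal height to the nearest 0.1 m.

lat -42.4413°, lon 179.1697°, h 1328.9 m

λ = atan2(Y, X) = 179.16969953°; p = √(X²+Y²) = 4715039.9 m.
Bowring's method on WGS84 (a = 6378137 m, b = 6356752.314 m) gives φ = -42.44129998°, h = 1328.878 m.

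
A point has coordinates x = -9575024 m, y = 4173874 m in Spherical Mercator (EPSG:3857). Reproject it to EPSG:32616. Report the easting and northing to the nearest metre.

Web Mercator inverse (R = 6378137 m) → φ = 35.07350006°, λ = -86.01390405°.
UTM 16N forward: E = 589903.871 m, N = 3881638.578 m.

E 589904 m, N 3881639 m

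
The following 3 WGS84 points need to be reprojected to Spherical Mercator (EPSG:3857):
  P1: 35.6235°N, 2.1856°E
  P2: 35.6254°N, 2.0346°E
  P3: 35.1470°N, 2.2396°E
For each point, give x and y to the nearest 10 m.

P1: x 243300 m, y 4248940 m; P2: x 226490 m, y 4249200 m; P3: x 249310 m, y 4183880 m

Web Mercator: x = R·λ, y = R·ln tan(π/4+φ/2), R = 6378137 m.
P1 (35.6235°, 2.1856°) → (243299.879, 4248938.456) m.
P2 (35.6254°, 2.0346°) → (226490.636, 4249198.660) m.
P3 (35.1470°, 2.2396°) → (249311.132, 4183875.844) m.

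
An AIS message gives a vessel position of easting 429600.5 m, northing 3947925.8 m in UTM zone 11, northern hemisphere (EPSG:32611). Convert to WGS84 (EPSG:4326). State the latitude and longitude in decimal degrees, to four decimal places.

lat 35.6727°, lon -117.7779°

Zone 11N: λ₀ = -117°, k₀ = 0.9996, false easting 500000 m.
Meridian distance M = (N − FN)/k₀ = 3949505.6 m.
Inverse transverse Mercator on WGS84 gives φ = 35.67270007°, λ = -117.77789966°.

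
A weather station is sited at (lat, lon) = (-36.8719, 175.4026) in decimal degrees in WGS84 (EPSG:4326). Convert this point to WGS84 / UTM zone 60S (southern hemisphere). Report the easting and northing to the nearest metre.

Zone 60 central meridian λ₀ = 6×60 − 183 = 177°; Δλ = -1.5974°.
Transverse Mercator on WGS84 with k₀ = 0.9996 gives E = 357626.342 m, N = 5918146.984 m.

E 357626 m, N 5918147 m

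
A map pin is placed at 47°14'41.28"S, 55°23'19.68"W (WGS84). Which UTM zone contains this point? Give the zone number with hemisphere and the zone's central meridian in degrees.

UTM zone = ⌊(λ + 180)/6⌋ + 1; -55.3888° ∈ [-60°, -54°) → zone 21.
Hemisphere: S (φ < 0).
Central meridian λ₀ = 6×21 − 183 = -57°.

Zone 21S, central meridian -57°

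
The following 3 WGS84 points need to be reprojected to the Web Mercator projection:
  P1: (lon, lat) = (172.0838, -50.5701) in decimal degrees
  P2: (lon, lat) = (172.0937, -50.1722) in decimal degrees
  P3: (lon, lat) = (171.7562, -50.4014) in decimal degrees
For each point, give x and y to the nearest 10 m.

P1: x 19156280 m, y -6545600 m; P2: x 19157380 m, y -6476150 m; P3: x 19119810 m, y -6516080 m

Web Mercator: x = R·λ, y = R·ln tan(π/4+φ/2), R = 6378137 m.
P1 (-50.5701°, 172.0838°) → (19156280.990, -6545598.824) m.
P2 (-50.1722°, 172.0937°) → (19157383.053, -6476151.428) m.
P3 (-50.4014°, 171.7562°) → (19119812.725, -6516083.647) m.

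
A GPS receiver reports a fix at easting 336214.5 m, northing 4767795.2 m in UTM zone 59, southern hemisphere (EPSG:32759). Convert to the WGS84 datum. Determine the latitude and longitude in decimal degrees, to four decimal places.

Zone 59S: λ₀ = 171°, k₀ = 0.9996, false easting 500000 m, false northing 10000000 m.
Meridian distance M = (N − FN)/k₀ = -5234298.5 m.
Inverse transverse Mercator on WGS84 gives φ = -47.22289980°, λ = 168.83659986°.

lat -47.2229°, lon 168.8366°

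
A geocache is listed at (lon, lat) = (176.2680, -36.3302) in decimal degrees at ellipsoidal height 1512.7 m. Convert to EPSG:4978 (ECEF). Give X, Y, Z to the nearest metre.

X -5134684 m, Y 334925 m, Z -3758668 m

WGS84: a = 6378137 m, e² = 0.006694380; N(φ) = a/√(1−e²sin²φ) = 6385643.302 m.
X = (N+h)·cosφ·cosλ = -5134684.234 m; Y = (N+h)·cosφ·sinλ = 334924.980 m; Z = (N(1−e²)+h)·sinφ = -3758667.753 m.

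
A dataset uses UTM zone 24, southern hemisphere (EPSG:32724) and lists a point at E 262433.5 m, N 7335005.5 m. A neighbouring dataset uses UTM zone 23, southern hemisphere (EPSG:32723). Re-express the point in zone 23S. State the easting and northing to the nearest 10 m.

UTM 24S → geographic: φ = -24.07939986°, λ = -41.33670043°.
UTM 23S (λ₀ = -45°) forward: E = 872539.649 m, N = 7332119.183 m.

E 872540 m, N 7332120 m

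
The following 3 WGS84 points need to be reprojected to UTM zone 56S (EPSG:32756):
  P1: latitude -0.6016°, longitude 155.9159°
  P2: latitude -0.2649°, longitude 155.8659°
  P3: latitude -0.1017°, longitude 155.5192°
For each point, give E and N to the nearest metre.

P1: E 824590 m, N 9933418 m; P2: E 819033 m, N 9970684 m; P3: E 780414 m, N 9988748 m

UTM zone 56S: λ₀ = 153°, k₀ = 0.9996.
P1 (-0.6016°, 155.9159°) → (824589.958, 9933418.320) m.
P2 (-0.2649°, 155.8659°) → (819033.484, 9970683.676) m.
P3 (-0.1017°, 155.5192°) → (780414.422, 9988748.147) m.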